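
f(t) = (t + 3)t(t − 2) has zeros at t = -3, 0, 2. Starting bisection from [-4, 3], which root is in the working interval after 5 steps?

-3

f(-0.5) = 3.125 > 0, so the root lies in [-4, -0.5]
f(-2.25) = 7.171875 > 0, so the root lies in [-4, -2.25]
f(-3.125) = -2.001953 < 0, so the root lies in [-3.125, -2.25]
f(-2.6875) = 3.9368 > 0, so the root lies in [-3.125, -2.6875]
f(-2.90625) = 1.3368 > 0, so the root lies in [-3.125, -2.90625]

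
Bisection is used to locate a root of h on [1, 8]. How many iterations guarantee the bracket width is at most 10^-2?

Width after n steps is 7/2^n. Need 2^n ≥ 7/10^-2 = 700.
2^9 = 512 < 700 ≤ 2^10 = 1024, so n = 10.

10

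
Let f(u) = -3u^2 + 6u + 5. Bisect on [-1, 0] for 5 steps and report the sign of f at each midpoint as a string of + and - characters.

f(-0.5) = 1.25 > 0, so the root lies in [-1, -0.5]
f(-0.75) = -1.1875 < 0, so the root lies in [-0.75, -0.5]
f(-0.625) = 0.078125 > 0, so the root lies in [-0.75, -0.625]
f(-0.6875) = -0.543 < 0, so the root lies in [-0.6875, -0.625]
f(-0.65625) = -0.2295 < 0, so the root lies in [-0.65625, -0.625]

+-+--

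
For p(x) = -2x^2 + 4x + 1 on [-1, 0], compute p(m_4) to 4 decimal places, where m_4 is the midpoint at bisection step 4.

0.1797

x = -0.5 gives p = -1.5, negative; keep [-0.5, 0]
x = -0.25 gives p = -0.125, negative; keep [-0.25, 0]
x = -0.125 gives p = 0.46875, positive; keep [-0.25, -0.125]
x = -0.1875 gives p = 0.1797, positive; keep [-0.25, -0.1875]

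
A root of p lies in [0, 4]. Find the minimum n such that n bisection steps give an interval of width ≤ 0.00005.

17

Width after n steps is 4/2^n. Need 2^n ≥ 4/0.00005 = 80000.
2^16 = 65536 < 80000 ≤ 2^17 = 131072, so n = 17.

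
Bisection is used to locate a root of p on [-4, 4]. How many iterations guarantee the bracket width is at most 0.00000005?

28

Width after n steps is 8/2^n. Need 2^n ≥ 8/0.00000005 = 160000000.
2^27 = 134217728 < 160000000 ≤ 2^28 = 268435456, so n = 28.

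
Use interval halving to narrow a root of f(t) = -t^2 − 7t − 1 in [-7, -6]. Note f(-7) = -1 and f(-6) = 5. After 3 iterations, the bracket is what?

[-6.875, -6.75]

t = -6.5 gives f = 2.25, positive; keep [-7, -6.5]
t = -6.75 gives f = 0.6875, positive; keep [-7, -6.75]
t = -6.875 gives f = -0.140625, negative; keep [-6.875, -6.75]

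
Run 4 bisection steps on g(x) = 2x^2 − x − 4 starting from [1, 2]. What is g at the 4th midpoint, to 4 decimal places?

0.0078

x = 1.5 gives g = -1, negative; keep [1.5, 2]
x = 1.75 gives g = 0.375, positive; keep [1.5, 1.75]
x = 1.625 gives g = -0.34375, negative; keep [1.625, 1.75]
x = 1.6875 gives g = 0.0078, positive; keep [1.625, 1.6875]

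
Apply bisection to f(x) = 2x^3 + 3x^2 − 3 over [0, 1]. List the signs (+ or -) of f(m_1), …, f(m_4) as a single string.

midpoint 0.5: f = -2 < 0 → [0.5, 1]
midpoint 0.75: f = -0.46875 < 0 → [0.75, 1]
midpoint 0.875: f = 0.636719 > 0 → [0.75, 0.875]
midpoint 0.8125: f = 0.0532 > 0 → [0.75, 0.8125]

--++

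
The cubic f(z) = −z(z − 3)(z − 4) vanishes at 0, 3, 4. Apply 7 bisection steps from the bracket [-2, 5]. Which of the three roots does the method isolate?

m = 1.5, f(m) = -5.625 (−); new bracket [-2, 1.5]
m = -0.25, f(m) = 3.453125 (+); new bracket [-0.25, 1.5]
m = 0.625, f(m) = -5.009766 (−); new bracket [-0.25, 0.625]
m = 0.1875, f(m) = -2.0105 (−); new bracket [-0.25, 0.1875]
m = -0.03125, f(m) = 0.3819 (+); new bracket [-0.03125, 0.1875]
m = 0.078125, f(m) = -0.8953 (−); new bracket [-0.03125, 0.078125]
m = 0.0234375, f(m) = -0.2774 (−); new bracket [-0.03125, 0.0234375]

0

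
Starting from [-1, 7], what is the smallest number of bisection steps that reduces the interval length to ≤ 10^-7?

Width after n steps is 8/2^n. Need 2^n ≥ 8/10^-7 = 80000000.
2^26 = 67108864 < 80000000 ≤ 2^27 = 134217728, so n = 27.

27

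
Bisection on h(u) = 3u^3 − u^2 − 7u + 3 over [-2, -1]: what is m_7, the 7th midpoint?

-1.5703125

midpoint -1.5: h = 1.125 > 0 → [-2, -1.5]
midpoint -1.75: h = -3.890625 < 0 → [-1.75, -1.5]
midpoint -1.625: h = -1.138672 < 0 → [-1.625, -1.5]
midpoint -1.5625: h = 0.052 > 0 → [-1.625, -1.5625]
midpoint -1.59375: h = -0.5284 < 0 → [-1.59375, -1.5625]
midpoint -1.578125: h = -0.2345 < 0 → [-1.578125, -1.5625]
midpoint -1.5703125: h = -0.0903 < 0 → [-1.5703125, -1.5625]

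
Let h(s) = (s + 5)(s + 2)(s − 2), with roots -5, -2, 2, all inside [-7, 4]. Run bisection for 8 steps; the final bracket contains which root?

2

midpoint -1.5: h = -6.125 < 0 → [-1.5, 4]
midpoint 1.25: h = -15.234375 < 0 → [1.25, 4]
midpoint 2.625: h = 22.041016 > 0 → [1.25, 2.625]
midpoint 1.9375: h = -1.7073 < 0 → [1.9375, 2.625]
midpoint 2.28125: h = 8.7674 > 0 → [1.9375, 2.28125]
midpoint 2.109375: h = 3.1954 > 0 → [1.9375, 2.109375]
midpoint 2.0234375: h = 0.6623 > 0 → [1.9375, 2.0234375]
midpoint 1.98046875: h = -0.5427 < 0 → [1.98046875, 2.0234375]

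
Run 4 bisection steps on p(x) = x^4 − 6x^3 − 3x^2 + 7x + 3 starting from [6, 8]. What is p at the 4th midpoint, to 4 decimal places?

22.8596

x = 7 gives p = 248, positive; keep [6, 7]
x = 6.5 gives p = 59.0625, positive; keep [6, 6.5]
x = 6.25 gives p = -9.402344, negative; keep [6.25, 6.5]
x = 6.375 gives p = 22.8596, positive; keep [6.25, 6.375]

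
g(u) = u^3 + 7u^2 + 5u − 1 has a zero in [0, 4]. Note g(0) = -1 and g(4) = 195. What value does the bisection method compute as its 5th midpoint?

g(2) = 45 > 0, so the root lies in [0, 2]
g(1) = 12 > 0, so the root lies in [0, 1]
g(0.5) = 3.375 > 0, so the root lies in [0, 0.5]
g(0.25) = 0.7031 > 0, so the root lies in [0, 0.25]
g(0.125) = -0.2637 < 0, so the root lies in [0.125, 0.25]

0.125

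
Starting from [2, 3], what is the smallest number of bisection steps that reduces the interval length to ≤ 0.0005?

Width after n steps is 1/2^n. Need 2^n ≥ 1/0.0005 = 2000.
2^10 = 1024 < 2000 ≤ 2^11 = 2048, so n = 11.

11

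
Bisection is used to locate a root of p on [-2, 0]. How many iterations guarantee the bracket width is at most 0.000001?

Width after n steps is 2/2^n. Need 2^n ≥ 2/0.000001 = 2000000.
2^20 = 1048576 < 2000000 ≤ 2^21 = 2097152, so n = 21.

21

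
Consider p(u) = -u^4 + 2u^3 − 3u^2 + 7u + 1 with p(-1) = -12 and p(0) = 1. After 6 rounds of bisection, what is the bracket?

[-0.140625, -0.125]

m = -0.5, p(m) = -3.5625 (−); new bracket [-0.5, 0]
m = -0.25, p(m) = -0.972656 (−); new bracket [-0.25, 0]
m = -0.125, p(m) = 0.073975 (+); new bracket [-0.25, -0.125]
m = -0.1875, p(m) = -0.4324 (−); new bracket [-0.1875, -0.125]
m = -0.15625, p(m) = -0.1752 (−); new bracket [-0.15625, -0.125]
m = -0.140625, p(m) = -0.0497 (−); new bracket [-0.140625, -0.125]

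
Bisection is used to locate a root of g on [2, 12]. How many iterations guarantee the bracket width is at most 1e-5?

20

Width after n steps is 10/2^n. Need 2^n ≥ 10/1e-5 = 1000000.
2^19 = 524288 < 1000000 ≤ 2^20 = 1048576, so n = 20.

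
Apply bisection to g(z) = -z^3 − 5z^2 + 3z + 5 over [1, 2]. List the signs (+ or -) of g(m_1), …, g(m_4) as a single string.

--+-

z = 1.5 gives g = -5.125, negative; keep [1, 1.5]
z = 1.25 gives g = -1.015625, negative; keep [1, 1.25]
z = 1.125 gives g = 0.623047, positive; keep [1.125, 1.25]
z = 1.1875 gives g = -0.1628, negative; keep [1.125, 1.1875]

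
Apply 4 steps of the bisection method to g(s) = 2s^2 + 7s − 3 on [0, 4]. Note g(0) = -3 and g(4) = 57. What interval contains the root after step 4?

[0.25, 0.5]

midpoint 2: g = 19 > 0 → [0, 2]
midpoint 1: g = 6 > 0 → [0, 1]
midpoint 0.5: g = 1 > 0 → [0, 0.5]
midpoint 0.25: g = -1.125 < 0 → [0.25, 0.5]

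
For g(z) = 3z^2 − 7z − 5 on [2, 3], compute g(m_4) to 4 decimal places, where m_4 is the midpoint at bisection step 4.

0.3242

m = 2.5, g(m) = -3.75 (−); new bracket [2.5, 3]
m = 2.75, g(m) = -1.5625 (−); new bracket [2.75, 3]
m = 2.875, g(m) = -0.328125 (−); new bracket [2.875, 3]
m = 2.9375, g(m) = 0.3242 (+); new bracket [2.875, 2.9375]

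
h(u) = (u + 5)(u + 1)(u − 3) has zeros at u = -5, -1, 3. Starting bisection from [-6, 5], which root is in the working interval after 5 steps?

h(-0.5) = -7.875 < 0, so the root lies in [-0.5, 5]
h(2.25) = -17.671875 < 0, so the root lies in [2.25, 5]
h(3.625) = 24.931641 > 0, so the root lies in [2.25, 3.625]
h(2.9375) = -1.9534 < 0, so the root lies in [2.9375, 3.625]
h(3.28125) = 9.9715 > 0, so the root lies in [2.9375, 3.28125]

3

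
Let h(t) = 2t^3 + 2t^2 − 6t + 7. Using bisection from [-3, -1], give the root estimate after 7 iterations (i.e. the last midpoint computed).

-2.640625

m = -2, h(m) = 11 (+); new bracket [-3, -2]
m = -2.5, h(m) = 3.25 (+); new bracket [-3, -2.5]
m = -2.75, h(m) = -2.96875 (−); new bracket [-2.75, -2.5]
m = -2.625, h(m) = 0.3555 (+); new bracket [-2.75, -2.625]
m = -2.6875, h(m) = -1.2515 (−); new bracket [-2.6875, -2.625]
m = -2.65625, h(m) = -0.4344 (−); new bracket [-2.65625, -2.625]
m = -2.640625, h(m) = -0.0361 (−); new bracket [-2.640625, -2.625]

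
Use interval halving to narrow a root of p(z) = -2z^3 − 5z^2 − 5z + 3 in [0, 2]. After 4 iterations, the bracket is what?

[0.375, 0.5]

midpoint 1: p = -9 < 0 → [0, 1]
midpoint 0.5: p = -1 < 0 → [0, 0.5]
midpoint 0.25: p = 1.40625 > 0 → [0.25, 0.5]
midpoint 0.375: p = 0.3164 > 0 → [0.375, 0.5]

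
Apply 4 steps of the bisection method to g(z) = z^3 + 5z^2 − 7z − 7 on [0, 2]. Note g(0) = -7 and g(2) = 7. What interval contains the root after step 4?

z = 1 gives g = -8, negative; keep [1, 2]
z = 1.5 gives g = -2.875, negative; keep [1.5, 2]
z = 1.75 gives g = 1.421875, positive; keep [1.5, 1.75]
z = 1.625 gives g = -0.8809, negative; keep [1.625, 1.75]

[1.625, 1.75]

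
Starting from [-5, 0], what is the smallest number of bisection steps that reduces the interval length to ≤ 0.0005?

Width after n steps is 5/2^n. Need 2^n ≥ 5/0.0005 = 10000.
2^13 = 8192 < 10000 ≤ 2^14 = 16384, so n = 14.

14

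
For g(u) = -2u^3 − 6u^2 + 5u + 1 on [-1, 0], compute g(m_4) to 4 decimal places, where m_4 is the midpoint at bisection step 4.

-0.1353

m = -0.5, g(m) = -2.75 (−); new bracket [-0.5, 0]
m = -0.25, g(m) = -0.59375 (−); new bracket [-0.25, 0]
m = -0.125, g(m) = 0.285156 (+); new bracket [-0.25, -0.125]
m = -0.1875, g(m) = -0.1353 (−); new bracket [-0.1875, -0.125]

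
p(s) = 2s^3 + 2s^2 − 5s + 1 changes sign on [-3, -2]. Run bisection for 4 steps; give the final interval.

p(-2.5) = -5.25 < 0, so the root lies in [-2.5, -2]
p(-2.25) = -0.40625 < 0, so the root lies in [-2.25, -2]
p(-2.125) = 1.464844 > 0, so the root lies in [-2.25, -2.125]
p(-2.1875) = 0.5728 > 0, so the root lies in [-2.25, -2.1875]

[-2.25, -2.1875]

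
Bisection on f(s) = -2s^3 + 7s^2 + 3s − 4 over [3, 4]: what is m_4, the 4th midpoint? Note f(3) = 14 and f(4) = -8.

f(3.5) = 6.5 > 0, so the root lies in [3.5, 4]
f(3.75) = 0.21875 > 0, so the root lies in [3.75, 4]
f(3.875) = -3.636719 < 0, so the root lies in [3.75, 3.875]
f(3.8125) = -1.647 < 0, so the root lies in [3.75, 3.8125]

3.8125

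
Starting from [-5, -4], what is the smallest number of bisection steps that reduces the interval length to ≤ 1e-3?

10

Width after n steps is 1/2^n. Need 2^n ≥ 1/1e-3 = 1000.
2^9 = 512 < 1000 ≤ 2^10 = 1024, so n = 10.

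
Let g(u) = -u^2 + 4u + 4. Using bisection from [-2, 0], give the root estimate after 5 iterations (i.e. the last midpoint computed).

-0.8125

g(-1) = -1 < 0, so the root lies in [-1, 0]
g(-0.5) = 1.75 > 0, so the root lies in [-1, -0.5]
g(-0.75) = 0.4375 > 0, so the root lies in [-1, -0.75]
g(-0.875) = -0.2656 < 0, so the root lies in [-0.875, -0.75]
g(-0.8125) = 0.0898 > 0, so the root lies in [-0.875, -0.8125]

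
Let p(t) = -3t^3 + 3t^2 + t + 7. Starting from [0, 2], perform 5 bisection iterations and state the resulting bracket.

[1.8125, 1.875]

m = 1, p(m) = 8 (+); new bracket [1, 2]
m = 1.5, p(m) = 5.125 (+); new bracket [1.5, 2]
m = 1.75, p(m) = 1.859375 (+); new bracket [1.75, 2]
m = 1.875, p(m) = -0.3535 (−); new bracket [1.75, 1.875]
m = 1.8125, p(m) = 0.8049 (+); new bracket [1.8125, 1.875]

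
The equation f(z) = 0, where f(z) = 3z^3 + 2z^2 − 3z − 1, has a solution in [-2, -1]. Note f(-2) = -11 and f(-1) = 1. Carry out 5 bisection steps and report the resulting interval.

z = -1.5 gives f = -2.125, negative; keep [-1.5, -1]
z = -1.25 gives f = 0.015625, positive; keep [-1.5, -1.25]
z = -1.375 gives f = -0.892578, negative; keep [-1.375, -1.25]
z = -1.3125 gives f = -0.4001, negative; keep [-1.3125, -1.25]
z = -1.28125 gives f = -0.183, negative; keep [-1.28125, -1.25]

[-1.28125, -1.25]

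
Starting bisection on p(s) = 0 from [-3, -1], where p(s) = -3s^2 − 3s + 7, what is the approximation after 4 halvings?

-2.125

m = -2, p(m) = 1 (+); new bracket [-3, -2]
m = -2.5, p(m) = -4.25 (−); new bracket [-2.5, -2]
m = -2.25, p(m) = -1.4375 (−); new bracket [-2.25, -2]
m = -2.125, p(m) = -0.1719 (−); new bracket [-2.125, -2]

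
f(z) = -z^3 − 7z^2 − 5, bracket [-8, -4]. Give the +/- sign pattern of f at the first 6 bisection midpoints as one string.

--+++-

midpoint -6: f = -41 < 0 → [-8, -6]
midpoint -7: f = -5 < 0 → [-8, -7]
midpoint -7.5: f = 23.125 > 0 → [-7.5, -7]
midpoint -7.25: f = 8.1406 > 0 → [-7.25, -7]
midpoint -7.125: f = 1.3457 > 0 → [-7.125, -7]
midpoint -7.0625: f = -1.8826 < 0 → [-7.125, -7.0625]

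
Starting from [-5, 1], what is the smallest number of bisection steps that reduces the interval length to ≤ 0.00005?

Width after n steps is 6/2^n. Need 2^n ≥ 6/0.00005 = 120000.
2^16 = 65536 < 120000 ≤ 2^17 = 131072, so n = 17.

17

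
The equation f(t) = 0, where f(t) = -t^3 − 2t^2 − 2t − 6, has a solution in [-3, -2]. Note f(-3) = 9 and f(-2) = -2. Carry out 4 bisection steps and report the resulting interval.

[-2.3125, -2.25]

t = -2.5 gives f = 2.125, positive; keep [-2.5, -2]
t = -2.25 gives f = -0.234375, negative; keep [-2.5, -2.25]
t = -2.375 gives f = 0.865234, positive; keep [-2.375, -2.25]
t = -2.3125 gives f = 0.2961, positive; keep [-2.3125, -2.25]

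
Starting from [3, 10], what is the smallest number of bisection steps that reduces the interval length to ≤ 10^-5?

20

Width after n steps is 7/2^n. Need 2^n ≥ 7/10^-5 = 700000.
2^19 = 524288 < 700000 ≤ 2^20 = 1048576, so n = 20.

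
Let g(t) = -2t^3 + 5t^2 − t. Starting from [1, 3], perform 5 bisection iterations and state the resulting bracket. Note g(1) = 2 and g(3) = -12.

[2.25, 2.3125]

t = 2 gives g = 2, positive; keep [2, 3]
t = 2.5 gives g = -2.5, negative; keep [2, 2.5]
t = 2.25 gives g = 0.28125, positive; keep [2.25, 2.5]
t = 2.375 gives g = -0.9648, negative; keep [2.25, 2.375]
t = 2.3125 gives g = -0.3071, negative; keep [2.25, 2.3125]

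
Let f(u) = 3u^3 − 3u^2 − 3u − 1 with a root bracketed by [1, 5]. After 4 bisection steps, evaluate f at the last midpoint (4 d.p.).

0.6406

f(3) = 44 > 0, so the root lies in [1, 3]
f(2) = 5 > 0, so the root lies in [1, 2]
f(1.5) = -2.125 < 0, so the root lies in [1.5, 2]
f(1.75) = 0.6406 > 0, so the root lies in [1.5, 1.75]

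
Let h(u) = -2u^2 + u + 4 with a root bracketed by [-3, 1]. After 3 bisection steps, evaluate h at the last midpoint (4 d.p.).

u = -1 gives h = 1, positive; keep [-3, -1]
u = -2 gives h = -6, negative; keep [-2, -1]
u = -1.5 gives h = -2, negative; keep [-1.5, -1]

-2.0000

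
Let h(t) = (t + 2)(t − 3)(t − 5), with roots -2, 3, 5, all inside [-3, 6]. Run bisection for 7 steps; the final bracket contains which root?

-2

midpoint 1.5: h = 18.375 > 0 → [-3, 1.5]
midpoint -0.75: h = 26.953125 > 0 → [-3, -0.75]
midpoint -1.875: h = 4.189453 > 0 → [-3, -1.875]
midpoint -2.4375: h = -17.6931 < 0 → [-2.4375, -1.875]
midpoint -2.15625: h = -5.7655 < 0 → [-2.15625, -1.875]
midpoint -2.015625: h = -0.5498 < 0 → [-2.015625, -1.875]
midpoint -1.9453125: h = 1.8783 > 0 → [-2.015625, -1.9453125]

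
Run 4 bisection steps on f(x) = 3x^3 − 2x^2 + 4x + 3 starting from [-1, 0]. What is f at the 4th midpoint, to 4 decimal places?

-0.4167

midpoint -0.5: f = 0.125 > 0 → [-1, -0.5]
midpoint -0.75: f = -2.390625 < 0 → [-0.75, -0.5]
midpoint -0.625: f = -1.013672 < 0 → [-0.625, -0.5]
midpoint -0.5625: f = -0.4167 < 0 → [-0.5625, -0.5]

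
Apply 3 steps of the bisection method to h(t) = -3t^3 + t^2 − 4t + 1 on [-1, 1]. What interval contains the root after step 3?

[0.25, 0.5]

m = 0, h(m) = 1 (+); new bracket [0, 1]
m = 0.5, h(m) = -1.125 (−); new bracket [0, 0.5]
m = 0.25, h(m) = 0.015625 (+); new bracket [0.25, 0.5]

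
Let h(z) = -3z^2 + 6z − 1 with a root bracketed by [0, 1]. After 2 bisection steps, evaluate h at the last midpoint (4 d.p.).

0.3125

z = 0.5 gives h = 1.25, positive; keep [0, 0.5]
z = 0.25 gives h = 0.3125, positive; keep [0, 0.25]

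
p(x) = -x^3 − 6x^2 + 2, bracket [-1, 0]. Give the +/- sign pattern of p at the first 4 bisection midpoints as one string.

p(-0.5) = 0.625 > 0, so the root lies in [-1, -0.5]
p(-0.75) = -0.953125 < 0, so the root lies in [-0.75, -0.5]
p(-0.625) = -0.099609 < 0, so the root lies in [-0.625, -0.5]
p(-0.5625) = 0.2795 > 0, so the root lies in [-0.625, -0.5625]

+--+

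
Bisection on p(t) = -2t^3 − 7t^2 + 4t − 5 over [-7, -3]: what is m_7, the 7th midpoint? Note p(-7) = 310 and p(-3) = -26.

m = -5, p(m) = 50 (+); new bracket [-5, -3]
m = -4, p(m) = -5 (−); new bracket [-5, -4]
m = -4.5, p(m) = 17.5 (+); new bracket [-4.5, -4]
m = -4.25, p(m) = 5.0938 (+); new bracket [-4.25, -4]
m = -4.125, p(m) = -0.2305 (−); new bracket [-4.25, -4.125]
m = -4.1875, p(m) = 2.3608 (+); new bracket [-4.1875, -4.125]
m = -4.15625, p(m) = 1.0477 (+); new bracket [-4.15625, -4.125]

-4.15625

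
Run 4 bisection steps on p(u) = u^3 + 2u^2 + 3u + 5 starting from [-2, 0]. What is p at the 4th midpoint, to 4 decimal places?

m = -1, p(m) = 3 (+); new bracket [-2, -1]
m = -1.5, p(m) = 1.625 (+); new bracket [-2, -1.5]
m = -1.75, p(m) = 0.515625 (+); new bracket [-2, -1.75]
m = -1.875, p(m) = -0.1855 (−); new bracket [-1.875, -1.75]

-0.1855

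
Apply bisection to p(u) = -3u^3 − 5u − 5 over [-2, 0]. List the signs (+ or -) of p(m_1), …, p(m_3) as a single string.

m = -1, p(m) = 3 (+); new bracket [-1, 0]
m = -0.5, p(m) = -2.125 (−); new bracket [-1, -0.5]
m = -0.75, p(m) = 0.015625 (+); new bracket [-0.75, -0.5]

+-+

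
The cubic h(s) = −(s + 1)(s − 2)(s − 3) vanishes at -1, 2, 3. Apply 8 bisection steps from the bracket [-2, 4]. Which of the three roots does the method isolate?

-1

m = 1, h(m) = -4 (−); new bracket [-2, 1]
m = -0.5, h(m) = -4.375 (−); new bracket [-2, -0.5]
m = -1.25, h(m) = 3.453125 (+); new bracket [-1.25, -0.5]
m = -0.875, h(m) = -1.3926 (−); new bracket [-1.25, -0.875]
m = -1.0625, h(m) = 0.7776 (+); new bracket [-1.0625, -0.875]
m = -0.96875, h(m) = -0.3682 (−); new bracket [-1.0625, -0.96875]
m = -1.015625, h(m) = 0.1892 (+); new bracket [-1.015625, -0.96875]
m = -0.9921875, h(m) = -0.0933 (−); new bracket [-1.015625, -0.9921875]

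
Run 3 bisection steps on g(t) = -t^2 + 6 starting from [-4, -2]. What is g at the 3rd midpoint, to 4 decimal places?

0.9375

m = -3, g(m) = -3 (−); new bracket [-3, -2]
m = -2.5, g(m) = -0.25 (−); new bracket [-2.5, -2]
m = -2.25, g(m) = 0.9375 (+); new bracket [-2.5, -2.25]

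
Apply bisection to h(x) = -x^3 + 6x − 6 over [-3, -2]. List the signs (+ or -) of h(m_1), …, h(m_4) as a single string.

--+-

h(-2.5) = -5.375 < 0, so the root lies in [-3, -2.5]
h(-2.75) = -1.703125 < 0, so the root lies in [-3, -2.75]
h(-2.875) = 0.513672 > 0, so the root lies in [-2.875, -2.75]
h(-2.8125) = -0.6277 < 0, so the root lies in [-2.875, -2.8125]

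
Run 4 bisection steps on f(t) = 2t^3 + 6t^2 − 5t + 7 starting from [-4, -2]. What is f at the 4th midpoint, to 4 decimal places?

0.0977

m = -3, f(m) = 22 (+); new bracket [-4, -3]
m = -3.5, f(m) = 12.25 (+); new bracket [-4, -3.5]
m = -3.75, f(m) = 4.65625 (+); new bracket [-4, -3.75]
m = -3.875, f(m) = 0.0977 (+); new bracket [-4, -3.875]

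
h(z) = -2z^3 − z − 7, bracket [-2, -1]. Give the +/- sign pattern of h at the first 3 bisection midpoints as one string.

+--

midpoint -1.5: h = 1.25 > 0 → [-1.5, -1]
midpoint -1.25: h = -1.84375 < 0 → [-1.5, -1.25]
midpoint -1.375: h = -0.425781 < 0 → [-1.5, -1.375]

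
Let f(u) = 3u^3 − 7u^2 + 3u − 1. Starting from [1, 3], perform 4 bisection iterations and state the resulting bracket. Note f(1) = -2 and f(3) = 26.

[1.875, 2]

midpoint 2: f = 1 > 0 → [1, 2]
midpoint 1.5: f = -2.125 < 0 → [1.5, 2]
midpoint 1.75: f = -1.109375 < 0 → [1.75, 2]
midpoint 1.875: f = -0.209 < 0 → [1.875, 2]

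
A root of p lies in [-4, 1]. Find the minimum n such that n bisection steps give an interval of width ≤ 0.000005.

Width after n steps is 5/2^n. Need 2^n ≥ 5/0.000005 = 1000000.
2^19 = 524288 < 1000000 ≤ 2^20 = 1048576, so n = 20.

20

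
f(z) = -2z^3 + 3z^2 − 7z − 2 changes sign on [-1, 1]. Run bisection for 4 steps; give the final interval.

z = 0 gives f = -2, negative; keep [-1, 0]
z = -0.5 gives f = 2.5, positive; keep [-0.5, 0]
z = -0.25 gives f = -0.03125, negative; keep [-0.5, -0.25]
z = -0.375 gives f = 1.1523, positive; keep [-0.375, -0.25]

[-0.375, -0.25]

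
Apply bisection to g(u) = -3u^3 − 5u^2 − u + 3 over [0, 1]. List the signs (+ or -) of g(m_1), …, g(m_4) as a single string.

+--+

g(0.5) = 0.875 > 0, so the root lies in [0.5, 1]
g(0.75) = -1.828125 < 0, so the root lies in [0.5, 0.75]
g(0.625) = -0.310547 < 0, so the root lies in [0.5, 0.625]
g(0.5625) = 0.3215 > 0, so the root lies in [0.5625, 0.625]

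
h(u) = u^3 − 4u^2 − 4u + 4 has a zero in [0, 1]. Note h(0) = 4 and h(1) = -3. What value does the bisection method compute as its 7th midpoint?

0.6484375

h(0.5) = 1.125 > 0, so the root lies in [0.5, 1]
h(0.75) = -0.828125 < 0, so the root lies in [0.5, 0.75]
h(0.625) = 0.181641 > 0, so the root lies in [0.625, 0.75]
h(0.6875) = -0.3157 < 0, so the root lies in [0.625, 0.6875]
h(0.65625) = -0.065 < 0, so the root lies in [0.625, 0.65625]
h(0.640625) = 0.0588 > 0, so the root lies in [0.640625, 0.65625]
h(0.6484375) = -0.003 < 0, so the root lies in [0.640625, 0.6484375]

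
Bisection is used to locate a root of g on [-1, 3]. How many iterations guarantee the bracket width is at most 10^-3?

12

Width after n steps is 4/2^n. Need 2^n ≥ 4/10^-3 = 4000.
2^11 = 2048 < 4000 ≤ 2^12 = 4096, so n = 12.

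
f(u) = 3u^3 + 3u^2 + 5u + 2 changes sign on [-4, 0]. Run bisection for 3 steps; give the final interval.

[-0.5, 0]

f(-2) = -20 < 0, so the root lies in [-2, 0]
f(-1) = -3 < 0, so the root lies in [-1, 0]
f(-0.5) = -0.125 < 0, so the root lies in [-0.5, 0]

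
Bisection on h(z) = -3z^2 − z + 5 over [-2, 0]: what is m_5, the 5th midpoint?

-1.4375

midpoint -1: h = 3 > 0 → [-2, -1]
midpoint -1.5: h = -0.25 < 0 → [-1.5, -1]
midpoint -1.25: h = 1.5625 > 0 → [-1.5, -1.25]
midpoint -1.375: h = 0.7031 > 0 → [-1.5, -1.375]
midpoint -1.4375: h = 0.2383 > 0 → [-1.5, -1.4375]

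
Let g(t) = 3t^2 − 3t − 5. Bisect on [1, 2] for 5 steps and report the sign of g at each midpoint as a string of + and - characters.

m = 1.5, g(m) = -2.75 (−); new bracket [1.5, 2]
m = 1.75, g(m) = -1.0625 (−); new bracket [1.75, 2]
m = 1.875, g(m) = -0.078125 (−); new bracket [1.875, 2]
m = 1.9375, g(m) = 0.4492 (+); new bracket [1.875, 1.9375]
m = 1.90625, g(m) = 0.1826 (+); new bracket [1.875, 1.90625]

---++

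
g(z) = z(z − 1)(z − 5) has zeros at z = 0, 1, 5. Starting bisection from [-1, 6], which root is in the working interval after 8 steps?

g(2.5) = -9.375 < 0, so the root lies in [2.5, 6]
g(4.25) = -10.359375 < 0, so the root lies in [4.25, 6]
g(5.125) = 2.642578 > 0, so the root lies in [4.25, 5.125]
g(4.6875) = -5.4016 < 0, so the root lies in [4.6875, 5.125]
g(4.90625) = -1.7967 < 0, so the root lies in [4.90625, 5.125]
g(5.015625) = 0.3147 > 0, so the root lies in [4.90625, 5.015625]
g(4.9609375) = -0.7676 < 0, so the root lies in [4.9609375, 5.015625]
g(4.98828125) = -0.2331 < 0, so the root lies in [4.98828125, 5.015625]

5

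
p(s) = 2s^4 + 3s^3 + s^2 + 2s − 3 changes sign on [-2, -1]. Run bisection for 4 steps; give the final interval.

midpoint -1.5: p = -3.75 < 0 → [-2, -1.5]
midpoint -1.75: p = -0.757812 < 0 → [-2, -1.75]
midpoint -1.875: p = 1.709473 > 0 → [-1.875, -1.75]
midpoint -1.8125: p = 0.3816 > 0 → [-1.8125, -1.75]

[-1.8125, -1.75]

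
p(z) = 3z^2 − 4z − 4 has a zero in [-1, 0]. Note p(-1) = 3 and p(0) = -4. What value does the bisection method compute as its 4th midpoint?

-0.6875

m = -0.5, p(m) = -1.25 (−); new bracket [-1, -0.5]
m = -0.75, p(m) = 0.6875 (+); new bracket [-0.75, -0.5]
m = -0.625, p(m) = -0.328125 (−); new bracket [-0.75, -0.625]
m = -0.6875, p(m) = 0.168 (+); new bracket [-0.6875, -0.625]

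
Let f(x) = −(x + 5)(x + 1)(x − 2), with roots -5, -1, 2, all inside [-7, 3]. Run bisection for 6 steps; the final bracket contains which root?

-5

x = -2 gives f = -12, negative; keep [-7, -2]
x = -4.5 gives f = -11.375, negative; keep [-7, -4.5]
x = -5.75 gives f = 27.609375, positive; keep [-5.75, -4.5]
x = -5.125 gives f = 3.6738, positive; keep [-5.125, -4.5]
x = -4.8125 gives f = -4.8699, negative; keep [-5.125, -4.8125]
x = -4.96875 gives f = -0.8643, negative; keep [-5.125, -4.96875]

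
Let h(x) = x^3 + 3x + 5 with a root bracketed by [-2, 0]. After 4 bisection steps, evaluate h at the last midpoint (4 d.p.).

0.2012

midpoint -1: h = 1 > 0 → [-2, -1]
midpoint -1.5: h = -2.875 < 0 → [-1.5, -1]
midpoint -1.25: h = -0.703125 < 0 → [-1.25, -1]
midpoint -1.125: h = 0.2012 > 0 → [-1.25, -1.125]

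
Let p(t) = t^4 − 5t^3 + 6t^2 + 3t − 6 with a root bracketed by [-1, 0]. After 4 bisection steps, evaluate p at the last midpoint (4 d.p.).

midpoint -0.5: p = -5.3125 < 0 → [-1, -0.5]
midpoint -0.75: p = -2.449219 < 0 → [-1, -0.75]
midpoint -0.875: p = -0.095459 < 0 → [-1, -0.875]
midpoint -0.9375: p = 1.3533 > 0 → [-0.9375, -0.875]

1.3533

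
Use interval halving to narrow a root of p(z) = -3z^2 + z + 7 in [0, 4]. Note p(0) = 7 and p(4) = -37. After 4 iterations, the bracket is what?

midpoint 2: p = -3 < 0 → [0, 2]
midpoint 1: p = 5 > 0 → [1, 2]
midpoint 1.5: p = 1.75 > 0 → [1.5, 2]
midpoint 1.75: p = -0.4375 < 0 → [1.5, 1.75]

[1.5, 1.75]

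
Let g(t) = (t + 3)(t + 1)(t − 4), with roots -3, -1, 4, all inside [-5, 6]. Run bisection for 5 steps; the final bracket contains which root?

4

t = 0.5 gives g = -18.375, negative; keep [0.5, 6]
t = 3.25 gives g = -19.921875, negative; keep [3.25, 6]
t = 4.625 gives g = 26.806641, positive; keep [3.25, 4.625]
t = 3.9375 gives g = -2.1409, negative; keep [3.9375, 4.625]
t = 4.28125 gives g = 10.8152, positive; keep [3.9375, 4.28125]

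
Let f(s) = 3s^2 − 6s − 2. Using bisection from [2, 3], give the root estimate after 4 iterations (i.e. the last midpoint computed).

midpoint 2.5: f = 1.75 > 0 → [2, 2.5]
midpoint 2.25: f = -0.3125 < 0 → [2.25, 2.5]
midpoint 2.375: f = 0.671875 > 0 → [2.25, 2.375]
midpoint 2.3125: f = 0.168 > 0 → [2.25, 2.3125]

2.3125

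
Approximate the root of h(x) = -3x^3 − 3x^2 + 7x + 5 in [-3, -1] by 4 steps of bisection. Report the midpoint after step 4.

-1.875

midpoint -2: h = 3 > 0 → [-2, -1]
midpoint -1.5: h = -2.125 < 0 → [-2, -1.5]
midpoint -1.75: h = -0.359375 < 0 → [-2, -1.75]
midpoint -1.875: h = 1.1035 > 0 → [-1.875, -1.75]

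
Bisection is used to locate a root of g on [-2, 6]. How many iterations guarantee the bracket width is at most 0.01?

Width after n steps is 8/2^n. Need 2^n ≥ 8/0.01 = 800.
2^9 = 512 < 800 ≤ 2^10 = 1024, so n = 10.

10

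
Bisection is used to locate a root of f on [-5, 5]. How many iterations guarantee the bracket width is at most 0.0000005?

25

Width after n steps is 10/2^n. Need 2^n ≥ 10/0.0000005 = 20000000.
2^24 = 16777216 < 20000000 ≤ 2^25 = 33554432, so n = 25.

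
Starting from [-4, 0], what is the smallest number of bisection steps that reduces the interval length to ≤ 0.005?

Width after n steps is 4/2^n. Need 2^n ≥ 4/0.005 = 800.
2^9 = 512 < 800 ≤ 2^10 = 1024, so n = 10.

10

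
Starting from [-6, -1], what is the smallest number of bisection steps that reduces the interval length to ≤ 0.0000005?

24

Width after n steps is 5/2^n. Need 2^n ≥ 5/0.0000005 = 10000000.
2^23 = 8388608 < 10000000 ≤ 2^24 = 16777216, so n = 24.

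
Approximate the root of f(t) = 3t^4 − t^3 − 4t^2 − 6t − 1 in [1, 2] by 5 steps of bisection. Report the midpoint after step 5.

m = 1.5, f(m) = -7.1875 (−); new bracket [1.5, 2]
m = 1.75, f(m) = -0.972656 (−); new bracket [1.75, 2]
m = 1.875, f(m) = 4.174561 (+); new bracket [1.75, 1.875]
m = 1.8125, f(m) = 1.4068 (+); new bracket [1.75, 1.8125]
m = 1.78125, f(m) = 0.1704 (+); new bracket [1.75, 1.78125]

1.78125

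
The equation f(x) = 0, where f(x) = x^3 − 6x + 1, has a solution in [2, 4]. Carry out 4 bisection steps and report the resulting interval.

[2.25, 2.375]

midpoint 3: f = 10 > 0 → [2, 3]
midpoint 2.5: f = 1.625 > 0 → [2, 2.5]
midpoint 2.25: f = -1.109375 < 0 → [2.25, 2.5]
midpoint 2.375: f = 0.1465 > 0 → [2.25, 2.375]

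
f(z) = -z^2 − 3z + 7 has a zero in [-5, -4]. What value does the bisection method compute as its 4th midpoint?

-4.5625

z = -4.5 gives f = 0.25, positive; keep [-5, -4.5]
z = -4.75 gives f = -1.3125, negative; keep [-4.75, -4.5]
z = -4.625 gives f = -0.515625, negative; keep [-4.625, -4.5]
z = -4.5625 gives f = -0.1289, negative; keep [-4.5625, -4.5]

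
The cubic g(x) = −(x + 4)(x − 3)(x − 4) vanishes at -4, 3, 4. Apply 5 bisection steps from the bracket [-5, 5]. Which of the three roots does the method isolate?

-4

midpoint 0: g = -48 < 0 → [-5, 0]
midpoint -2.5: g = -53.625 < 0 → [-5, -2.5]
midpoint -3.75: g = -13.078125 < 0 → [-5, -3.75]
midpoint -4.375: g = 23.1621 > 0 → [-4.375, -3.75]
midpoint -4.0625: g = 3.5588 > 0 → [-4.0625, -3.75]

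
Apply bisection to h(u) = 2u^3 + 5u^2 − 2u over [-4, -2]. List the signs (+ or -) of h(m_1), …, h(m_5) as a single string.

-++-+

h(-3) = -3 < 0, so the root lies in [-3, -2]
h(-2.5) = 5 > 0, so the root lies in [-3, -2.5]
h(-2.75) = 1.71875 > 0, so the root lies in [-3, -2.75]
h(-2.875) = -0.4492 < 0, so the root lies in [-2.875, -2.75]
h(-2.8125) = 0.6812 > 0, so the root lies in [-2.875, -2.8125]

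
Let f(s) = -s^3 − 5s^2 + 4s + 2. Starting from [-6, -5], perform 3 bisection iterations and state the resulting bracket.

[-5.75, -5.625]

midpoint -5.5: f = -4.875 < 0 → [-6, -5.5]
midpoint -5.75: f = 3.796875 > 0 → [-5.75, -5.5]
midpoint -5.625: f = -0.724609 < 0 → [-5.75, -5.625]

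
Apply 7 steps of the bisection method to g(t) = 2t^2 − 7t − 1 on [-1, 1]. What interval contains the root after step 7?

[-0.140625, -0.125]

t = 0 gives g = -1, negative; keep [-1, 0]
t = -0.5 gives g = 3, positive; keep [-0.5, 0]
t = -0.25 gives g = 0.875, positive; keep [-0.25, 0]
t = -0.125 gives g = -0.0938, negative; keep [-0.25, -0.125]
t = -0.1875 gives g = 0.3828, positive; keep [-0.1875, -0.125]
t = -0.15625 gives g = 0.1426, positive; keep [-0.15625, -0.125]
t = -0.140625 gives g = 0.0239, positive; keep [-0.140625, -0.125]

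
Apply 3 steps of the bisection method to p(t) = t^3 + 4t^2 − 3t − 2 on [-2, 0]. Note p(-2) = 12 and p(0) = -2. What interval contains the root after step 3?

[-0.5, -0.25]

m = -1, p(m) = 4 (+); new bracket [-1, 0]
m = -0.5, p(m) = 0.375 (+); new bracket [-0.5, 0]
m = -0.25, p(m) = -1.015625 (−); new bracket [-0.5, -0.25]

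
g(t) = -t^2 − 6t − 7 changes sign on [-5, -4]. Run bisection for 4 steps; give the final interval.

midpoint -4.5: g = -0.25 < 0 → [-4.5, -4]
midpoint -4.25: g = 0.4375 > 0 → [-4.5, -4.25]
midpoint -4.375: g = 0.109375 > 0 → [-4.5, -4.375]
midpoint -4.4375: g = -0.0664 < 0 → [-4.4375, -4.375]

[-4.4375, -4.375]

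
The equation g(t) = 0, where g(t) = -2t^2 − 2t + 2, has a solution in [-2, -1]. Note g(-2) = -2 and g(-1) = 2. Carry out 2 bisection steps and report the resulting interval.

midpoint -1.5: g = 0.5 > 0 → [-2, -1.5]
midpoint -1.75: g = -0.625 < 0 → [-1.75, -1.5]

[-1.75, -1.5]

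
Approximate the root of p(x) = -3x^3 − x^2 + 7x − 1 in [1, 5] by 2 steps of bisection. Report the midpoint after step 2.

x = 3 gives p = -70, negative; keep [1, 3]
x = 2 gives p = -15, negative; keep [1, 2]

2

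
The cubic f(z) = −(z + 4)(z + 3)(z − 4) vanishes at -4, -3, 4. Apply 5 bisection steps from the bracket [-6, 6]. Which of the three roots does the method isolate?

z = 0 gives f = 48, positive; keep [0, 6]
z = 3 gives f = 42, positive; keep [3, 6]
z = 4.5 gives f = -31.875, negative; keep [3, 4.5]
z = 3.75 gives f = 13.0781, positive; keep [3.75, 4.5]
z = 4.125 gives f = -7.2363, negative; keep [3.75, 4.125]

4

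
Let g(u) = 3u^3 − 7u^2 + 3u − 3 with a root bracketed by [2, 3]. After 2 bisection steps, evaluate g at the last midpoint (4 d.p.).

g(2.5) = 7.625 > 0, so the root lies in [2, 2.5]
g(2.25) = 2.484375 > 0, so the root lies in [2, 2.25]

2.4844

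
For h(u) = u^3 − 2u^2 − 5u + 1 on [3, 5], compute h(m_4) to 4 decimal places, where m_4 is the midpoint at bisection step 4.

-0.2129

m = 4, h(m) = 13 (+); new bracket [3, 4]
m = 3.5, h(m) = 1.875 (+); new bracket [3, 3.5]
m = 3.25, h(m) = -2.046875 (−); new bracket [3.25, 3.5]
m = 3.375, h(m) = -0.2129 (−); new bracket [3.375, 3.5]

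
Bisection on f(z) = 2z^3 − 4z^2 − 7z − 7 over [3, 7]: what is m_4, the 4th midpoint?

3.25

m = 5, f(m) = 108 (+); new bracket [3, 5]
m = 4, f(m) = 29 (+); new bracket [3, 4]
m = 3.5, f(m) = 5.25 (+); new bracket [3, 3.5]
m = 3.25, f(m) = -3.3438 (−); new bracket [3.25, 3.5]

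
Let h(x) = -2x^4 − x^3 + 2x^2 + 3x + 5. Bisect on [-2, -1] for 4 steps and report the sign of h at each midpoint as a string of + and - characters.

-++-

m = -1.5, h(m) = -1.75 (−); new bracket [-1.5, -1]
m = -1.25, h(m) = 1.445312 (+); new bracket [-1.5, -1.25]
m = -1.375, h(m) = 0.106934 (+); new bracket [-1.5, -1.375]
m = -1.4375, h(m) = -0.7493 (−); new bracket [-1.4375, -1.375]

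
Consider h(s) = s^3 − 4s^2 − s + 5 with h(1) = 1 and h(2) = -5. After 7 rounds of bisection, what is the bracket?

m = 1.5, h(m) = -2.125 (−); new bracket [1, 1.5]
m = 1.25, h(m) = -0.546875 (−); new bracket [1, 1.25]
m = 1.125, h(m) = 0.236328 (+); new bracket [1.125, 1.25]
m = 1.1875, h(m) = -0.1536 (−); new bracket [1.125, 1.1875]
m = 1.15625, h(m) = 0.0419 (+); new bracket [1.15625, 1.1875]
m = 1.171875, h(m) = -0.0557 (−); new bracket [1.15625, 1.171875]
m = 1.1640625, h(m) = -0.0069 (−); new bracket [1.15625, 1.1640625]

[1.15625, 1.1640625]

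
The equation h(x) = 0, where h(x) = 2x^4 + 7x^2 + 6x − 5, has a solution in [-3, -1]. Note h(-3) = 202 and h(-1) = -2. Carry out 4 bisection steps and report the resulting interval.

h(-2) = 43 > 0, so the root lies in [-2, -1]
h(-1.5) = 11.875 > 0, so the root lies in [-1.5, -1]
h(-1.25) = 3.320312 > 0, so the root lies in [-1.25, -1]
h(-1.125) = 0.313 > 0, so the root lies in [-1.125, -1]

[-1.125, -1]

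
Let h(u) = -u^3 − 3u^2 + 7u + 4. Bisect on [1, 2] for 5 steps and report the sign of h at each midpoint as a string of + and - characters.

midpoint 1.5: h = 4.375 > 0 → [1.5, 2]
midpoint 1.75: h = 1.703125 > 0 → [1.75, 2]
midpoint 1.875: h = -0.013672 < 0 → [1.75, 1.875]
midpoint 1.8125: h = 0.8777 > 0 → [1.8125, 1.875]
midpoint 1.84375: h = 0.4403 > 0 → [1.84375, 1.875]

++-++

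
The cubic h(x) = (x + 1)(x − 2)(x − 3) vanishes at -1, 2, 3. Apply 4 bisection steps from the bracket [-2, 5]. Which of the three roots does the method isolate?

h(1.5) = 1.875 > 0, so the root lies in [-2, 1.5]
h(-0.25) = 5.484375 > 0, so the root lies in [-2, -0.25]
h(-1.125) = -1.611328 < 0, so the root lies in [-1.125, -0.25]
h(-0.6875) = 3.0969 > 0, so the root lies in [-1.125, -0.6875]

-1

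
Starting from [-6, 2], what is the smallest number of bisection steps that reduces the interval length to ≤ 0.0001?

Width after n steps is 8/2^n. Need 2^n ≥ 8/0.0001 = 80000.
2^16 = 65536 < 80000 ≤ 2^17 = 131072, so n = 17.

17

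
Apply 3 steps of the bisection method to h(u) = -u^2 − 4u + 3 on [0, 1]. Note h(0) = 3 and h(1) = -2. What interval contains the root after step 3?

[0.625, 0.75]

h(0.5) = 0.75 > 0, so the root lies in [0.5, 1]
h(0.75) = -0.5625 < 0, so the root lies in [0.5, 0.75]
h(0.625) = 0.109375 > 0, so the root lies in [0.625, 0.75]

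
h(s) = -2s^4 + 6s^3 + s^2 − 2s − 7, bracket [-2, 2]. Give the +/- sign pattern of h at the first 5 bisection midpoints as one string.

--+-+

midpoint 0: h = -7 < 0 → [0, 2]
midpoint 1: h = -4 < 0 → [1, 2]
midpoint 1.5: h = 2.375 > 0 → [1, 1.5]
midpoint 1.25: h = -1.1016 < 0 → [1.25, 1.5]
midpoint 1.375: h = 0.5894 > 0 → [1.25, 1.375]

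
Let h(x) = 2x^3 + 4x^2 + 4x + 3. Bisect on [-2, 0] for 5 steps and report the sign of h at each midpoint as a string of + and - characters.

+-+-+

h(-1) = 1 > 0, so the root lies in [-2, -1]
h(-1.5) = -0.75 < 0, so the root lies in [-1.5, -1]
h(-1.25) = 0.34375 > 0, so the root lies in [-1.5, -1.25]
h(-1.375) = -0.1367 < 0, so the root lies in [-1.375, -1.25]
h(-1.3125) = 0.1187 > 0, so the root lies in [-1.375, -1.3125]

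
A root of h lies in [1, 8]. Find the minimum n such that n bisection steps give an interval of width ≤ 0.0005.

Width after n steps is 7/2^n. Need 2^n ≥ 7/0.0005 = 14000.
2^13 = 8192 < 14000 ≤ 2^14 = 16384, so n = 14.

14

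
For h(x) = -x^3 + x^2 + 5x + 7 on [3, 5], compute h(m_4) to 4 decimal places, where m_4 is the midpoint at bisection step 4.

x = 4 gives h = -21, negative; keep [3, 4]
x = 3.5 gives h = -6.125, negative; keep [3, 3.5]
x = 3.25 gives h = -0.515625, negative; keep [3, 3.25]
x = 3.125 gives h = 1.873, positive; keep [3.125, 3.25]

1.8730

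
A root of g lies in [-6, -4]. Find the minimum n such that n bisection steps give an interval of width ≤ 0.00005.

Width after n steps is 2/2^n. Need 2^n ≥ 2/0.00005 = 40000.
2^15 = 32768 < 40000 ≤ 2^16 = 65536, so n = 16.

16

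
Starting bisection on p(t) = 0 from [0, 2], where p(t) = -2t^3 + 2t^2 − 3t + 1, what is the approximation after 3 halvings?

0.25

t = 1 gives p = -2, negative; keep [0, 1]
t = 0.5 gives p = -0.25, negative; keep [0, 0.5]
t = 0.25 gives p = 0.34375, positive; keep [0.25, 0.5]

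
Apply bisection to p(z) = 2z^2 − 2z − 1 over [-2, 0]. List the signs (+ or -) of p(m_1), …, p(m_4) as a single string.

++-+

p(-1) = 3 > 0, so the root lies in [-1, 0]
p(-0.5) = 0.5 > 0, so the root lies in [-0.5, 0]
p(-0.25) = -0.375 < 0, so the root lies in [-0.5, -0.25]
p(-0.375) = 0.0312 > 0, so the root lies in [-0.375, -0.25]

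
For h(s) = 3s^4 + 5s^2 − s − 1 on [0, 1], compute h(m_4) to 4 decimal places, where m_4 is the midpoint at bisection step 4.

m = 0.5, h(m) = -0.0625 (−); new bracket [0.5, 1]
m = 0.75, h(m) = 2.011719 (+); new bracket [0.5, 0.75]
m = 0.625, h(m) = 0.785889 (+); new bracket [0.5, 0.625]
m = 0.5625, h(m) = 0.3199 (+); new bracket [0.5, 0.5625]

0.3199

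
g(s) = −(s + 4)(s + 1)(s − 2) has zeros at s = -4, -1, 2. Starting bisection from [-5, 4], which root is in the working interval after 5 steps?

g(-0.5) = 4.375 > 0, so the root lies in [-0.5, 4]
g(1.75) = 3.953125 > 0, so the root lies in [1.75, 4]
g(2.875) = -23.310547 < 0, so the root lies in [1.75, 2.875]
g(2.3125) = -6.5344 < 0, so the root lies in [1.75, 2.3125]
g(2.03125) = -0.5713 < 0, so the root lies in [1.75, 2.03125]

2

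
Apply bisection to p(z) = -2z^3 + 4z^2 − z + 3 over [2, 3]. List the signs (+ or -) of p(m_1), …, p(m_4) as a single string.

---+

m = 2.5, p(m) = -5.75 (−); new bracket [2, 2.5]
m = 2.25, p(m) = -1.78125 (−); new bracket [2, 2.25]
m = 2.125, p(m) = -0.253906 (−); new bracket [2, 2.125]
m = 2.0625, p(m) = 0.4058 (+); new bracket [2.0625, 2.125]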